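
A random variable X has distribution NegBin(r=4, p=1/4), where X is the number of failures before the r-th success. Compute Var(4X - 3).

For X ~ NegBin(r=4, p=1/4), where X is the number of failures before the r-th success:
Var(X) = 48
Var(4X - 3) = (4)² × Var(X) = 16 × 48 = 768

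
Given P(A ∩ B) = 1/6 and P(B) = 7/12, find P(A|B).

P(A|B) = P(A ∩ B) / P(B)
= (1/6) / (7/12)
= 2/7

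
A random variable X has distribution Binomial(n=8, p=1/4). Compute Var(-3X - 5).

For X ~ Binomial(n=8, p=1/4):
Var(X) = \frac{3}{2}
Var(-3X - 5) = (-3)² × Var(X) = 9 × \frac{3}{2} = \frac{27}{2}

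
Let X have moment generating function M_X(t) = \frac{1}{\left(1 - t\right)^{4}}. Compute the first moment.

To find E[X], compute M^(1)(0):
M^(1)(t) = \frac{4}{\left(1 - t\right)^{5}}
M^(1)(0) = 4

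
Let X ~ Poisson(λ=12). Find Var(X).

For X ~ Poisson(λ=12):
Var(X) = 12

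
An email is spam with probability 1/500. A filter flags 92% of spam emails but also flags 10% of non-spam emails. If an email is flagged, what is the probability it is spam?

Let D = the rare event, + = positive/flagged.
P(D) = 1/500
P(+|D) = 92/100 = 23/25
P(+|D') = 10/100 = 1/10
P(+) = P(+|D)P(D) + P(+|D')P(D')
     = \frac{23}{25} × \frac{1}{500} + \frac{1}{10} × \frac{499}{500}
     = \frac{2541}{25000}
P(D|+) = P(+|D)P(D)/P(+) = \frac{46}{2541}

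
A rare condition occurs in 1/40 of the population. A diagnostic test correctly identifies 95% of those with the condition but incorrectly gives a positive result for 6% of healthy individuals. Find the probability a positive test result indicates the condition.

Let D = the rare event, + = positive/flagged.
P(D) = 1/40
P(+|D) = 95/100 = 19/20
P(+|D') = 6/100 = 3/50
P(+) = P(+|D)P(D) + P(+|D')P(D')
     = \frac{19}{20} × \frac{1}{40} + \frac{3}{50} × \frac{39}{40}
     = \frac{329}{4000}
P(D|+) = P(+|D)P(D)/P(+) = \frac{95}{329}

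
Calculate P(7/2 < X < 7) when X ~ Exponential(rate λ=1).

P(7/2 < X < 7) = ∫_{7/2}^{7} f(x) dx
where f(x) = e^{- x}
= - \frac{1}{e^{7}} + e^{- \frac{7}{2}}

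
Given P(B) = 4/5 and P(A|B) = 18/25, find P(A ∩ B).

By definition, P(A|B) = P(A ∩ B) / P(B)
So P(A ∩ B) = P(A|B) × P(B)
= 18/25 × 4/5
= 72/125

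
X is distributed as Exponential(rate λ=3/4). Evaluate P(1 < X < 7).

P(1 < X < 7) = ∫_{1}^{7} f(x) dx
where f(x) = \frac{3 e^{- \frac{3 x}{4}}}{4}
= - \frac{1 - e^{\frac{9}{2}}}{e^{\frac{21}{4}}}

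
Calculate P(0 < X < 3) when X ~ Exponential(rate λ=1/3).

P(0 < X < 3) = ∫_{0}^{3} f(x) dx
where f(x) = \frac{e^{- \frac{x}{3}}}{3}
= 1 - e^{-1}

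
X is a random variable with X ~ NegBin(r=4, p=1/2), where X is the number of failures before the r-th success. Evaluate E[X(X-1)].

E[X(X-1)] = E[X² - X] = E[X²] - E[X]
E[X] = 4
E[X²] = Var(X) + (E[X])² = 8 + (4)² = 24
E[X(X-1)] = 24 - 4 = 20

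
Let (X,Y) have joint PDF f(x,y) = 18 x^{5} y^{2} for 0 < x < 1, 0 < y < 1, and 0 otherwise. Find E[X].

E[X] = ∫_0^1 ∫_0^1 x × f(x,y) dy dx
= ∫_0^1 ∫_0^1 x × (18 x^{5} y^{2}) dy dx
= \frac{6}{7}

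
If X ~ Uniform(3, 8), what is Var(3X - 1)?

For X ~ Uniform(3, 8):
Var(X) = \frac{25}{12}
Var(3X - 1) = (3)² × Var(X) = 9 × \frac{25}{12} = \frac{75}{4}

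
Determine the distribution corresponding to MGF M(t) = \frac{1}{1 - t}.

The MGF M(t) = \frac{1}{1 - t} is the standard form for the Exponential distribution.
Comparing with the known MGF formula identifies: Exponential(rate λ=1)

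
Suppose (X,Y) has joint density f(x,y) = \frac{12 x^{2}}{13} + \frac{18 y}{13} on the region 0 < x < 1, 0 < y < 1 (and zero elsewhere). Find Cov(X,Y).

E[XY] = ∫∫ xy × f(x,y) dx dy = \frac{9}{26}
E[X] = \frac{15}{26}
E[Y] = \frac{8}{13}
Cov(X,Y) = E[XY] - E[X]E[Y] = - \frac{3}{338}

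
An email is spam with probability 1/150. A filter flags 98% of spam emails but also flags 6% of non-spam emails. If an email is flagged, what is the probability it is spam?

Let D = the rare event, + = positive/flagged.
P(D) = 1/150
P(+|D) = 98/100 = 49/50
P(+|D') = 6/100 = 3/50
P(+) = P(+|D)P(D) + P(+|D')P(D')
     = \frac{49}{50} × \frac{1}{150} + \frac{3}{50} × \frac{149}{150}
     = \frac{124}{1875}
P(D|+) = P(+|D)P(D)/P(+) = \frac{49}{496}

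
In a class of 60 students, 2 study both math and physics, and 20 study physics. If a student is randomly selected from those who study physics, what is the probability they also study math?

P(A ∩ B) = 2/60 = 1/30
P(B) = 20/60 = 1/3
P(A|B) = P(A ∩ B) / P(B) = (1/30) / (1/3) = 1/10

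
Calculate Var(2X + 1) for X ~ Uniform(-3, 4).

For X ~ Uniform(-3, 4):
Var(X) = \frac{49}{12}
Var(2X + 1) = (2)² × Var(X) = 4 × \frac{49}{12} = \frac{49}{3}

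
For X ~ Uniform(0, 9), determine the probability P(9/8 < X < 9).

P(9/8 < X < 9) = ∫_{9/8}^{9} f(x) dx
where f(x) = \frac{1}{9}
= \frac{7}{8}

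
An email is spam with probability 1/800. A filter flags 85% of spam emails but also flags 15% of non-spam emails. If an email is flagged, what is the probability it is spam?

Let D = the rare event, + = positive/flagged.
P(D) = 1/800
P(+|D) = 85/100 = 17/20
P(+|D') = 15/100 = 3/20
P(+) = P(+|D)P(D) + P(+|D')P(D')
     = \frac{17}{20} × \frac{1}{800} + \frac{3}{20} × \frac{799}{800}
     = \frac{1207}{8000}
P(D|+) = P(+|D)P(D)/P(+) = \frac{1}{142}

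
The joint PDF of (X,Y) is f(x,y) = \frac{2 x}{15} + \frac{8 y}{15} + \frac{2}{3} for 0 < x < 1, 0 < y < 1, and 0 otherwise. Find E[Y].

E[Y] = ∫_0^1 ∫_0^1 y × f(x,y) dx dy
= \frac{49}{90}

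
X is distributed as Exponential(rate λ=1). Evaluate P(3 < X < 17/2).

P(3 < X < 17/2) = ∫_{3}^{17/2} f(x) dx
where f(x) = e^{- x}
= - \frac{1}{e^{\frac{17}{2}}} + e^{-3}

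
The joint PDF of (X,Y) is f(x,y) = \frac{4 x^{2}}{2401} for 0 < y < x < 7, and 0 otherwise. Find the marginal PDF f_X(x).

f_X(x) = ∫_0^x \frac{4 x^{2}}{2401} dy = \frac{4 x^{3}}{2401}
for 0 < x < 7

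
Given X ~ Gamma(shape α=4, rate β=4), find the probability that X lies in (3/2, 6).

P(3/2 < X < 6) = ∫_{3/2}^{6} f(x) dx
where f(x) = \frac{128 x^{3} e^{- 4 x}}{3}
= \frac{-2617 + 61 e^{18}}{e^{24}}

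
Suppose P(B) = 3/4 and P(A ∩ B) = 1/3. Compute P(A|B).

P(A|B) = P(A ∩ B) / P(B)
= (1/3) / (3/4)
= 4/9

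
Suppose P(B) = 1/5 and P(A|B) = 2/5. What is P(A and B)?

By definition, P(A|B) = P(A ∩ B) / P(B)
So P(A ∩ B) = P(A|B) × P(B)
= 2/5 × 1/5
= 2/25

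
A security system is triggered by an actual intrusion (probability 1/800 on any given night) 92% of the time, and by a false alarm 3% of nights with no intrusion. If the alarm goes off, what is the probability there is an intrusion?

Let D = the rare event, + = positive/flagged.
P(D) = 1/800
P(+|D) = 92/100 = 23/25
P(+|D') = 3/100
P(+) = P(+|D)P(D) + P(+|D')P(D')
     = \frac{23}{25} × \frac{1}{800} + \frac{3}{100} × \frac{799}{800}
     = \frac{2489}{80000}
P(D|+) = P(+|D)P(D)/P(+) = \frac{92}{2489}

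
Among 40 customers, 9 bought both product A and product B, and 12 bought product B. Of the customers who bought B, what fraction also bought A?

P(A ∩ B) = 9/40
P(B) = 12/40 = 3/10
P(A|B) = P(A ∩ B) / P(B) = (9/40) / (3/10) = 3/4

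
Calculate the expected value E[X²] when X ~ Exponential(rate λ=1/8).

Using the identity E[X²] = Var(X) + (E[X])²:
E[X] = 8
Var(X) = 64
E[X²] = 64 + (8)²
= 128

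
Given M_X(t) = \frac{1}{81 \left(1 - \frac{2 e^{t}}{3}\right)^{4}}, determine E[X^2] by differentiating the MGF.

To find E[X^2], compute M^(2)(0):
M^(1)(t) = \frac{8 e^{t}}{243 \left(1 - \frac{2 e^{t}}{3}\right)^{5}}
M^(2)(t) = \frac{8 e^{t}}{243 \left(1 - \frac{2 e^{t}}{3}\right)^{5}} + \frac{80 e^{2 t}}{729 \left(1 - \frac{2 e^{t}}{3}\right)^{6}}
M^(2)(0) = 88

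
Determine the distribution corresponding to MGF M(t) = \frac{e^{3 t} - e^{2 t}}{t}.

The MGF M(t) = \frac{e^{3 t} - e^{2 t}}{t} is the standard form for the Uniform distribution.
Comparing with the known MGF formula identifies: Uniform(2, 3)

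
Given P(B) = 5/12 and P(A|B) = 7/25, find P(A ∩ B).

By definition, P(A|B) = P(A ∩ B) / P(B)
So P(A ∩ B) = P(A|B) × P(B)
= 7/25 × 5/12
= 7/60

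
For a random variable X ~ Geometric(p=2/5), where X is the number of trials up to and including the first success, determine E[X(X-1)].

E[X(X-1)] = E[X² - X] = E[X²] - E[X]
E[X] = \frac{5}{2}
E[X²] = Var(X) + (E[X])² = \frac{15}{4} + (\frac{5}{2})² = 10
E[X(X-1)] = 10 - \frac{5}{2} = \frac{15}{2}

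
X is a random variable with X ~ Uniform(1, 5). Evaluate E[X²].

Using the identity E[X²] = Var(X) + (E[X])²:
E[X] = 3
Var(X) = \frac{4}{3}
E[X²] = \frac{4}{3} + (3)²
= \frac{31}{3}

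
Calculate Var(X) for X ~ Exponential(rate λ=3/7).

For X ~ Exponential(rate λ=3/7):
Var(X) = \frac{49}{9}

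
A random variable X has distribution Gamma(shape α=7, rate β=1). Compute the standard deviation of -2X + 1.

For X ~ Gamma(shape α=7, rate β=1):
Var(X) = 7
SD(X) = √(Var(X)) = √(7) = \sqrt{7}
SD(-2X + 1) = |-2| × SD(X) = 2 × \sqrt{7} = 2 \sqrt{7}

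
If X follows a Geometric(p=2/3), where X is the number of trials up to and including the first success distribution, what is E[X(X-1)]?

E[X(X-1)] = E[X² - X] = E[X²] - E[X]
E[X] = \frac{3}{2}
E[X²] = Var(X) + (E[X])² = \frac{3}{4} + (\frac{3}{2})² = 3
E[X(X-1)] = 3 - \frac{3}{2} = \frac{3}{2}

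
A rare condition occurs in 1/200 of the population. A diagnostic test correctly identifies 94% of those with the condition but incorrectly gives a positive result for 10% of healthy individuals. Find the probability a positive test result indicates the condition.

Let D = the rare event, + = positive/flagged.
P(D) = 1/200
P(+|D) = 94/100 = 47/50
P(+|D') = 10/100 = 1/10
P(+) = P(+|D)P(D) + P(+|D')P(D')
     = \frac{47}{50} × \frac{1}{200} + \frac{1}{10} × \frac{199}{200}
     = \frac{521}{5000}
P(D|+) = P(+|D)P(D)/P(+) = \frac{47}{1042}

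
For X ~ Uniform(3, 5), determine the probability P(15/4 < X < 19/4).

P(15/4 < X < 19/4) = ∫_{15/4}^{19/4} f(x) dx
where f(x) = \frac{1}{2}
= \frac{1}{2}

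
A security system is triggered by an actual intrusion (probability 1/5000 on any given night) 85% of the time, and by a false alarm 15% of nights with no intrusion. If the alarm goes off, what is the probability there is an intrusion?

Let D = the rare event, + = positive/flagged.
P(D) = 1/5000
P(+|D) = 85/100 = 17/20
P(+|D') = 15/100 = 3/20
P(+) = P(+|D)P(D) + P(+|D')P(D')
     = \frac{17}{20} × \frac{1}{5000} + \frac{3}{20} × \frac{4999}{5000}
     = \frac{7507}{50000}
P(D|+) = P(+|D)P(D)/P(+) = \frac{17}{15014}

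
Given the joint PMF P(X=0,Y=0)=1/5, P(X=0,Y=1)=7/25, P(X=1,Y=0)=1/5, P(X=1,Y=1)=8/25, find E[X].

First find marginal of X:
P(X=0) = 12/25
P(X=1) = 13/25
E[X] = 0 × 12/25 + 1 × 13/25 = 13/25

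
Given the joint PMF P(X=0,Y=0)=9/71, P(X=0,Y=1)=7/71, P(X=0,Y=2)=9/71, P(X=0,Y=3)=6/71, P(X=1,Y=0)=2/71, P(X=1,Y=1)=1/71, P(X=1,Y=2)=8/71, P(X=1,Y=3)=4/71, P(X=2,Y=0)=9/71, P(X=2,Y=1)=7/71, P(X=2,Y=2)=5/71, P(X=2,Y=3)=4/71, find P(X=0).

P(X=0) = P(X=0,Y=0) + P(X=0,Y=1) + P(X=0,Y=2) + P(X=0,Y=3)
= 9/71 + 7/71 + 9/71 + 6/71
= 31/71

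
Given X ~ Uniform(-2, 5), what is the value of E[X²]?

Using the identity E[X²] = Var(X) + (E[X])²:
E[X] = \frac{3}{2}
Var(X) = \frac{49}{12}
E[X²] = \frac{49}{12} + (\frac{3}{2})²
= \frac{19}{3}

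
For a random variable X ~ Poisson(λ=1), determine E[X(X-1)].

E[X(X-1)] = E[X² - X] = E[X²] - E[X]
E[X] = 1
E[X²] = Var(X) + (E[X])² = 1 + (1)² = 2
E[X(X-1)] = 2 - 1 = 1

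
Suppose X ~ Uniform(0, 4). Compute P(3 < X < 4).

P(3 < X < 4) = ∫_{3}^{4} f(x) dx
where f(x) = \frac{1}{4}
= \frac{1}{4}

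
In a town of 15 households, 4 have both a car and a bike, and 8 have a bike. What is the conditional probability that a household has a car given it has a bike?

P(A ∩ B) = 4/15
P(B) = 8/15
P(A|B) = P(A ∩ B) / P(B) = (4/15) / (8/15) = 1/2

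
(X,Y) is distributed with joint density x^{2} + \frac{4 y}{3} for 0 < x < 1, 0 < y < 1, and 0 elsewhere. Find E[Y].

E[Y] = ∫_0^1 ∫_0^1 y × f(x,y) dx dy
= \frac{11}{18}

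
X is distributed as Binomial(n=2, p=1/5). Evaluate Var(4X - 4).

For X ~ Binomial(n=2, p=1/5):
Var(X) = \frac{8}{25}
Var(4X - 4) = (4)² × Var(X) = 16 × \frac{8}{25} = \frac{128}{25}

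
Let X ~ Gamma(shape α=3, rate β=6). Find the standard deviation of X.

For X ~ Gamma(shape α=3, rate β=6):
Var(X) = \frac{1}{12}
SD(X) = √(Var(X)) = √(\frac{1}{12}) = \frac{\sqrt{3}}{6}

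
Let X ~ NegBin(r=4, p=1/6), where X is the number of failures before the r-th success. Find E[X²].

Using the identity E[X²] = Var(X) + (E[X])²:
E[X] = 20
Var(X) = 120
E[X²] = 120 + (20)²
= 520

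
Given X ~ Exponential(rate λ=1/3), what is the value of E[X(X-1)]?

E[X(X-1)] = E[X² - X] = E[X²] - E[X]
E[X] = 3
E[X²] = Var(X) + (E[X])² = 9 + (3)² = 18
E[X(X-1)] = 18 - 3 = 15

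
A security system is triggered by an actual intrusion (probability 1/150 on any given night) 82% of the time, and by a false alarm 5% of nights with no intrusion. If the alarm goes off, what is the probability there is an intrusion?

Let D = the rare event, + = positive/flagged.
P(D) = 1/150
P(+|D) = 82/100 = 41/50
P(+|D') = 5/100 = 1/20
P(+) = P(+|D)P(D) + P(+|D')P(D')
     = \frac{41}{50} × \frac{1}{150} + \frac{1}{20} × \frac{149}{150}
     = \frac{827}{15000}
P(D|+) = P(+|D)P(D)/P(+) = \frac{82}{827}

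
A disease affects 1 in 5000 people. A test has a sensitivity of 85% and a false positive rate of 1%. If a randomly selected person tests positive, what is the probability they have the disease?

Let D = the rare event, + = positive/flagged.
P(D) = 1/5000
P(+|D) = 85/100 = 17/20
P(+|D') = 1/100
P(+) = P(+|D)P(D) + P(+|D')P(D')
     = \frac{17}{20} × \frac{1}{5000} + \frac{1}{100} × \frac{4999}{5000}
     = \frac{1271}{125000}
P(D|+) = P(+|D)P(D)/P(+) = \frac{85}{5084}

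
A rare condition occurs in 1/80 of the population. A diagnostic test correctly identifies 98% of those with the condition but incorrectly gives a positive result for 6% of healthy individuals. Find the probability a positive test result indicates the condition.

Let D = the rare event, + = positive/flagged.
P(D) = 1/80
P(+|D) = 98/100 = 49/50
P(+|D') = 6/100 = 3/50
P(+) = P(+|D)P(D) + P(+|D')P(D')
     = \frac{49}{50} × \frac{1}{80} + \frac{3}{50} × \frac{79}{80}
     = \frac{143}{2000}
P(D|+) = P(+|D)P(D)/P(+) = \frac{49}{286}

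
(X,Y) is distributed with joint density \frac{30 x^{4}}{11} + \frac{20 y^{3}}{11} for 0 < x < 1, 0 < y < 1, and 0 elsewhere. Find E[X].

E[X] = ∫_0^1 ∫_0^1 x × f(x,y) dy dx
= ∫_0^1 ∫_0^1 x × (\frac{30 x^{4}}{11} + \frac{20 y^{3}}{11}) dy dx
= \frac{15}{22}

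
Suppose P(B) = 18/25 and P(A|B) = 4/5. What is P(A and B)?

By definition, P(A|B) = P(A ∩ B) / P(B)
So P(A ∩ B) = P(A|B) × P(B)
= 4/5 × 18/25
= 72/125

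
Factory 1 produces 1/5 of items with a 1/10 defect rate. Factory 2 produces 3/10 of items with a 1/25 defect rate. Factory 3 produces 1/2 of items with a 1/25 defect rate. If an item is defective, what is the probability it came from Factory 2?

Using Bayes' theorem:
P(F1) = 1/5, P(D|F1) = 1/10
P(F2) = 3/10, P(D|F2) = 1/25
P(F3) = 1/2, P(D|F3) = 1/25
P(D) = P(D|F1)P(F1) + P(D|F2)P(F2) + P(D|F3)P(F3)
     = \frac{13}{250}
P(F2|D) = P(D|F2)P(F2) / P(D)
= \frac{3}{13}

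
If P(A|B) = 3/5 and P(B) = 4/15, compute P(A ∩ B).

By definition, P(A|B) = P(A ∩ B) / P(B)
So P(A ∩ B) = P(A|B) × P(B)
= 3/5 × 4/15
= 4/25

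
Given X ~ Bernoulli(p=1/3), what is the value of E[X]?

For X ~ Bernoulli(p=1/3), the expected value is:
E[X] = \frac{1}{3}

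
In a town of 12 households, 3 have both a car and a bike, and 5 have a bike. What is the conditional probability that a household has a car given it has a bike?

P(A ∩ B) = 3/12 = 1/4
P(B) = 5/12
P(A|B) = P(A ∩ B) / P(B) = (1/4) / (5/12) = 3/5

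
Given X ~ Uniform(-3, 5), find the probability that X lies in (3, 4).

P(3 < X < 4) = ∫_{3}^{4} f(x) dx
where f(x) = \frac{1}{8}
= \frac{1}{8}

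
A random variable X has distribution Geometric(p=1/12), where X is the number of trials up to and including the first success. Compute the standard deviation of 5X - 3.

For X ~ Geometric(p=1/12), where X is the number of trials up to and including the first success:
Var(X) = 132
SD(X) = √(Var(X)) = √(132) = 2 \sqrt{33}
SD(5X - 3) = |5| × SD(X) = 5 × 2 \sqrt{33} = 10 \sqrt{33}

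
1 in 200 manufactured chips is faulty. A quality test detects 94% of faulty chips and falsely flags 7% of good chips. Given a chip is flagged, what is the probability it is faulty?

Let D = the rare event, + = positive/flagged.
P(D) = 1/200
P(+|D) = 94/100 = 47/50
P(+|D') = 7/100
P(+) = P(+|D)P(D) + P(+|D')P(D')
     = \frac{47}{50} × \frac{1}{200} + \frac{7}{100} × \frac{199}{200}
     = \frac{1487}{20000}
P(D|+) = P(+|D)P(D)/P(+) = \frac{94}{1487}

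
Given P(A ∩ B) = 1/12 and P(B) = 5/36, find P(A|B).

P(A|B) = P(A ∩ B) / P(B)
= (1/12) / (5/36)
= 3/5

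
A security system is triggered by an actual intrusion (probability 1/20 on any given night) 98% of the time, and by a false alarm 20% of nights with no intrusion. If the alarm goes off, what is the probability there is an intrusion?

Let D = the rare event, + = positive/flagged.
P(D) = 1/20
P(+|D) = 98/100 = 49/50
P(+|D') = 20/100 = 1/5
P(+) = P(+|D)P(D) + P(+|D')P(D')
     = \frac{49}{50} × \frac{1}{20} + \frac{1}{5} × \frac{19}{20}
     = \frac{239}{1000}
P(D|+) = P(+|D)P(D)/P(+) = \frac{49}{239}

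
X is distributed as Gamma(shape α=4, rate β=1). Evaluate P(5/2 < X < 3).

P(5/2 < X < 3) = ∫_{5/2}^{3} f(x) dx
where f(x) = \frac{x^{3} e^{- x}}{6}
= - \frac{13}{e^{3}} + \frac{443}{48 e^{\frac{5}{2}}}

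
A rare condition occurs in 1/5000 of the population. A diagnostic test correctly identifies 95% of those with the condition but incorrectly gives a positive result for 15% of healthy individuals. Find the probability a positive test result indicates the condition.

Let D = the rare event, + = positive/flagged.
P(D) = 1/5000
P(+|D) = 95/100 = 19/20
P(+|D') = 15/100 = 3/20
P(+) = P(+|D)P(D) + P(+|D')P(D')
     = \frac{19}{20} × \frac{1}{5000} + \frac{3}{20} × \frac{4999}{5000}
     = \frac{1877}{12500}
P(D|+) = P(+|D)P(D)/P(+) = \frac{19}{15016}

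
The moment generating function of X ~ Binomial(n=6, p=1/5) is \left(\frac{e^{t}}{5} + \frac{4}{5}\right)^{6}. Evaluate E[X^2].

To find E[X^2], compute M^(2)(0):
M^(1)(t) = \frac{6 \left(\frac{e^{t}}{5} + \frac{4}{5}\right)^{5} e^{t}}{5}
M^(2)(t) = \frac{6 \left(\frac{e^{t}}{5} + \frac{4}{5}\right)^{5} e^{t}}{5} + \frac{6 \left(\frac{e^{t}}{5} + \frac{4}{5}\right)^{4} e^{2 t}}{5}
M^(2)(0) = \frac{12}{5}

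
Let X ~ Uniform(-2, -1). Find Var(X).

For X ~ Uniform(-2, -1):
Var(X) = \frac{1}{12}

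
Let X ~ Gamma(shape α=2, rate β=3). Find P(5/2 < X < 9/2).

P(5/2 < X < 9/2) = ∫_{5/2}^{9/2} f(x) dx
where f(x) = 9 x e^{- 3 x}
= \frac{-29 + 17 e^{6}}{2 e^{\frac{27}{2}}}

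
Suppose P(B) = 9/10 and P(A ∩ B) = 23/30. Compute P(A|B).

P(A|B) = P(A ∩ B) / P(B)
= (23/30) / (9/10)
= 23/27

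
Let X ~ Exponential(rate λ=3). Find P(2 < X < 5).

P(2 < X < 5) = ∫_{2}^{5} f(x) dx
where f(x) = 3 e^{- 3 x}
= - \frac{1 - e^{9}}{e^{15}}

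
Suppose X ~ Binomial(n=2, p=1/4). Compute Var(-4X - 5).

For X ~ Binomial(n=2, p=1/4):
Var(X) = \frac{3}{8}
Var(-4X - 5) = (-4)² × Var(X) = 16 × \frac{3}{8} = 6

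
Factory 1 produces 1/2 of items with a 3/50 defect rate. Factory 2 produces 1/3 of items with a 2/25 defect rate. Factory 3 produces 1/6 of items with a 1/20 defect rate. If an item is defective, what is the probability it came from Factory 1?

Using Bayes' theorem:
P(F1) = 1/2, P(D|F1) = 3/50
P(F2) = 1/3, P(D|F2) = 2/25
P(F3) = 1/6, P(D|F3) = 1/20
P(D) = P(D|F1)P(F1) + P(D|F2)P(F2) + P(D|F3)P(F3)
     = \frac{13}{200}
P(F1|D) = P(D|F1)P(F1) / P(D)
= \frac{6}{13}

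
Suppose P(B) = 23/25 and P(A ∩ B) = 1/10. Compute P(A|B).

P(A|B) = P(A ∩ B) / P(B)
= (1/10) / (23/25)
= 5/46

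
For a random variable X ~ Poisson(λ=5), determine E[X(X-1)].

E[X(X-1)] = E[X² - X] = E[X²] - E[X]
E[X] = 5
E[X²] = Var(X) + (E[X])² = 5 + (5)² = 30
E[X(X-1)] = 30 - 5 = 25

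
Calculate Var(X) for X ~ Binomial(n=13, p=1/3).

For X ~ Binomial(n=13, p=1/3):
Var(X) = \frac{26}{9}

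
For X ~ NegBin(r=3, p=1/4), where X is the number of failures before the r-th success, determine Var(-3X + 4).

For X ~ NegBin(r=3, p=1/4), where X is the number of failures before the r-th success:
Var(X) = 36
Var(-3X + 4) = (-3)² × Var(X) = 9 × 36 = 324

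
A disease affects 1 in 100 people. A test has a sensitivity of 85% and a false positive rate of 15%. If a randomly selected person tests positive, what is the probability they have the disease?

Let D = the rare event, + = positive/flagged.
P(D) = 1/100
P(+|D) = 85/100 = 17/20
P(+|D') = 15/100 = 3/20
P(+) = P(+|D)P(D) + P(+|D')P(D')
     = \frac{17}{20} × \frac{1}{100} + \frac{3}{20} × \frac{99}{100}
     = \frac{157}{1000}
P(D|+) = P(+|D)P(D)/P(+) = \frac{17}{314}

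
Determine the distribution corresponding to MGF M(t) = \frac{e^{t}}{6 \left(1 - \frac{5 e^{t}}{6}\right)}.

The MGF M(t) = \frac{e^{t}}{6 \left(1 - \frac{5 e^{t}}{6}\right)} is the standard form for the Geometric distribution.
Comparing with the known MGF formula identifies: Geometric(p=1/6), X = trial number of first success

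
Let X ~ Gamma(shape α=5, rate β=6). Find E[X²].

Using the identity E[X²] = Var(X) + (E[X])²:
E[X] = \frac{5}{6}
Var(X) = \frac{5}{36}
E[X²] = \frac{5}{36} + (\frac{5}{6})²
= \frac{5}{6}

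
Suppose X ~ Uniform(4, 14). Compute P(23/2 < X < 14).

P(23/2 < X < 14) = ∫_{23/2}^{14} f(x) dx
where f(x) = \frac{1}{10}
= \frac{1}{4}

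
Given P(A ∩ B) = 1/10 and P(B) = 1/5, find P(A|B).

P(A|B) = P(A ∩ B) / P(B)
= (1/10) / (1/5)
= 1/2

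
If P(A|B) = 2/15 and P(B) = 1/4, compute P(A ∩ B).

By definition, P(A|B) = P(A ∩ B) / P(B)
So P(A ∩ B) = P(A|B) × P(B)
= 2/15 × 1/4
= 1/30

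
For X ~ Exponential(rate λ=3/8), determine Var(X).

For X ~ Exponential(rate λ=3/8):
Var(X) = \frac{64}{9}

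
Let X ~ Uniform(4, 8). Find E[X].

For X ~ Uniform(4, 8), the expected value is:
E[X] = 6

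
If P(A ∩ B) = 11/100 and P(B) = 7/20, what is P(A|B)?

P(A|B) = P(A ∩ B) / P(B)
= (11/100) / (7/20)
= 11/35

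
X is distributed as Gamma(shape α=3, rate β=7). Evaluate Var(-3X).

For X ~ Gamma(shape α=3, rate β=7):
Var(X) = \frac{3}{49}
Var(-3X) = (-3)² × Var(X) = 9 × \frac{3}{49} = \frac{27}{49}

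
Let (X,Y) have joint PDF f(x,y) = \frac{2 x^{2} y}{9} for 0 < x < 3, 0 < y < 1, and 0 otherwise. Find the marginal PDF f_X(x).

f_X(x) = ∫_0^1 f(x,y) dy
= ∫_0^1 \frac{2 x^{2} y}{9} dy
= \frac{x^{2}}{9} for 0 < x < 3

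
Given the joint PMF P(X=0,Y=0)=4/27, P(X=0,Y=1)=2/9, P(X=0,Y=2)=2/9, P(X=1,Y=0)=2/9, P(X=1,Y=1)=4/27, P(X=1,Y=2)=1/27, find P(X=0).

P(X=0) = P(X=0,Y=0) + P(X=0,Y=1) + P(X=0,Y=2)
= 4/27 + 2/9 + 2/9
= 16/27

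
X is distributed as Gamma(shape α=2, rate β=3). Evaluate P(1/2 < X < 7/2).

P(1/2 < X < 7/2) = ∫_{1/2}^{7/2} f(x) dx
where f(x) = 9 x e^{- 3 x}
= \frac{-23 + 5 e^{9}}{2 e^{\frac{21}{2}}}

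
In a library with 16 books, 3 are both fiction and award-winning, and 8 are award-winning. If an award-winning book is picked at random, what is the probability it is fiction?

P(A ∩ B) = 3/16
P(B) = 8/16 = 1/2
P(A|B) = P(A ∩ B) / P(B) = (3/16) / (1/2) = 3/8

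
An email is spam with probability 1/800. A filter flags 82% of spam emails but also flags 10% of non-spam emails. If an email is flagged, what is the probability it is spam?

Let D = the rare event, + = positive/flagged.
P(D) = 1/800
P(+|D) = 82/100 = 41/50
P(+|D') = 10/100 = 1/10
P(+) = P(+|D)P(D) + P(+|D')P(D')
     = \frac{41}{50} × \frac{1}{800} + \frac{1}{10} × \frac{799}{800}
     = \frac{1009}{10000}
P(D|+) = P(+|D)P(D)/P(+) = \frac{41}{4036}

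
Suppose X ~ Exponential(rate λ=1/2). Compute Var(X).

For X ~ Exponential(rate λ=1/2):
Var(X) = 4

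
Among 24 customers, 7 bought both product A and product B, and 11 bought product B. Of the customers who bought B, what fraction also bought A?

P(A ∩ B) = 7/24
P(B) = 11/24
P(A|B) = P(A ∩ B) / P(B) = (7/24) / (11/24) = 7/11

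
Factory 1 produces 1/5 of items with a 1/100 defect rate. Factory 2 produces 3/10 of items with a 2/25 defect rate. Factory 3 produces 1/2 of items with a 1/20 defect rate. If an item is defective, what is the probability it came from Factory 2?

Using Bayes' theorem:
P(F1) = 1/5, P(D|F1) = 1/100
P(F2) = 3/10, P(D|F2) = 2/25
P(F3) = 1/2, P(D|F3) = 1/20
P(D) = P(D|F1)P(F1) + P(D|F2)P(F2) + P(D|F3)P(F3)
     = \frac{51}{1000}
P(F2|D) = P(D|F2)P(F2) / P(D)
= \frac{8}{17}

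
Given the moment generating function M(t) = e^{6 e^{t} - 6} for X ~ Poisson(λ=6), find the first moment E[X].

To find E[X], compute M^(1)(0):
M^(1)(t) = 6 e^{t} e^{6 e^{t} - 6}
M^(1)(0) = 6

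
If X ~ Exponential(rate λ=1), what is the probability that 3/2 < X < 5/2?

P(3/2 < X < 5/2) = ∫_{3/2}^{5/2} f(x) dx
where f(x) = e^{- x}
= - \frac{1 - e}{e^{\frac{5}{2}}}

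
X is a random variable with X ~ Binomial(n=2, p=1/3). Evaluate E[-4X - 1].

For X ~ Binomial(n=2, p=1/3):
E[X] = \frac{2}{3}
E[-4X - 1] = -4 × E[X] - 1 = - \frac{11}{3}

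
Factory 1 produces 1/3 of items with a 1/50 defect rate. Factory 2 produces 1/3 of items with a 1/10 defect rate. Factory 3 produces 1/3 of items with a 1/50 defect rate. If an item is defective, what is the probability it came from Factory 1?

Using Bayes' theorem:
P(F1) = 1/3, P(D|F1) = 1/50
P(F2) = 1/3, P(D|F2) = 1/10
P(F3) = 1/3, P(D|F3) = 1/50
P(D) = P(D|F1)P(F1) + P(D|F2)P(F2) + P(D|F3)P(F3)
     = \frac{7}{150}
P(F1|D) = P(D|F1)P(F1) / P(D)
= \frac{1}{7}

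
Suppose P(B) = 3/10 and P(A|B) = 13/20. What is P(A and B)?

By definition, P(A|B) = P(A ∩ B) / P(B)
So P(A ∩ B) = P(A|B) × P(B)
= 13/20 × 3/10
= 39/200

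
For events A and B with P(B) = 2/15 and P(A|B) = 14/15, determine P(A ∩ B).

By definition, P(A|B) = P(A ∩ B) / P(B)
So P(A ∩ B) = P(A|B) × P(B)
= 14/15 × 2/15
= 28/225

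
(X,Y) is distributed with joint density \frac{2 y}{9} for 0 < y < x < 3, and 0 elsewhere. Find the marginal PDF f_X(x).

f_X(x) = ∫_0^x \frac{2 y}{9} dy = \frac{x^{2}}{9}
for 0 < x < 3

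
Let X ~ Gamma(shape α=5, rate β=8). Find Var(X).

For X ~ Gamma(shape α=5, rate β=8):
Var(X) = \frac{5}{64}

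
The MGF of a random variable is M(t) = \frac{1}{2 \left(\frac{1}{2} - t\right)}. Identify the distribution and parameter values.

The MGF M(t) = \frac{1}{2 \left(\frac{1}{2} - t\right)} is the standard form for the Exponential distribution.
Comparing with the known MGF formula identifies: Exponential(rate λ=1/2)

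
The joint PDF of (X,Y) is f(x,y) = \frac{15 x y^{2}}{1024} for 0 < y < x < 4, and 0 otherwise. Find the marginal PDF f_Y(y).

f_Y(y) = ∫_y^4 \frac{15 x y^{2}}{1024} dx = \frac{15 y^{2} \left(16 - y^{2}\right)}{2048}
for 0 < y < 4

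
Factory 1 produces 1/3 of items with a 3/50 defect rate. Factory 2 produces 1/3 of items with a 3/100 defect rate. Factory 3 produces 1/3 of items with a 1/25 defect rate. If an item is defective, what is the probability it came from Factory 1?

Using Bayes' theorem:
P(F1) = 1/3, P(D|F1) = 3/50
P(F2) = 1/3, P(D|F2) = 3/100
P(F3) = 1/3, P(D|F3) = 1/25
P(D) = P(D|F1)P(F1) + P(D|F2)P(F2) + P(D|F3)P(F3)
     = \frac{13}{300}
P(F1|D) = P(D|F1)P(F1) / P(D)
= \frac{6}{13}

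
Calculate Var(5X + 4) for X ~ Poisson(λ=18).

For X ~ Poisson(λ=18):
Var(X) = 18
Var(5X + 4) = (5)² × Var(X) = 25 × 18 = 450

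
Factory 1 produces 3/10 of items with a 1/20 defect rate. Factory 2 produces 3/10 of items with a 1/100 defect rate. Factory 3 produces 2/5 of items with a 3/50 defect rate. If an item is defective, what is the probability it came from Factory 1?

Using Bayes' theorem:
P(F1) = 3/10, P(D|F1) = 1/20
P(F2) = 3/10, P(D|F2) = 1/100
P(F3) = 2/5, P(D|F3) = 3/50
P(D) = P(D|F1)P(F1) + P(D|F2)P(F2) + P(D|F3)P(F3)
     = \frac{21}{500}
P(F1|D) = P(D|F1)P(F1) / P(D)
= \frac{5}{14}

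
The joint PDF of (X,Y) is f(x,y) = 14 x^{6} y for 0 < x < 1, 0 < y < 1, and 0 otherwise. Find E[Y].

E[Y] = ∫_0^1 ∫_0^1 y × f(x,y) dx dy
= \frac{2}{3}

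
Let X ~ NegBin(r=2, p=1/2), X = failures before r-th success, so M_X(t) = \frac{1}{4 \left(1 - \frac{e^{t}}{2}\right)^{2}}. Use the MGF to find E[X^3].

To find E[X^3], compute M^(3)(0):
M^(1)(t) = \frac{e^{t}}{4 \left(1 - \frac{e^{t}}{2}\right)^{3}}
M^(2)(t) = \frac{e^{t}}{4 \left(1 - \frac{e^{t}}{2}\right)^{3}} + \frac{3 e^{2 t}}{8 \left(1 - \frac{e^{t}}{2}\right)^{4}}
M^(3)(t) = \frac{e^{t}}{4 \left(1 - \frac{e^{t}}{2}\right)^{3}} + \frac{9 e^{2 t}}{8 \left(1 - \frac{e^{t}}{2}\right)^{4}} + \frac{3 e^{3 t}}{4 \left(1 - \frac{e^{t}}{2}\right)^{5}}
M^(3)(0) = 44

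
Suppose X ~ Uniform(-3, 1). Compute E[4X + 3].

For X ~ Uniform(-3, 1):
E[X] = -1
E[4X + 3] = 4 × E[X] + 3 = -1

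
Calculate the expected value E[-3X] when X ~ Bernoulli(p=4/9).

For X ~ Bernoulli(p=4/9):
E[X] = \frac{4}{9}
E[-3X] = -3 × E[X] + 0 = - \frac{4}{3}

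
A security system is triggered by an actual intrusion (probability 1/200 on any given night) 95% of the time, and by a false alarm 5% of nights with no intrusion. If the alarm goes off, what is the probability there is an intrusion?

Let D = the rare event, + = positive/flagged.
P(D) = 1/200
P(+|D) = 95/100 = 19/20
P(+|D') = 5/100 = 1/20
P(+) = P(+|D)P(D) + P(+|D')P(D')
     = \frac{19}{20} × \frac{1}{200} + \frac{1}{20} × \frac{199}{200}
     = \frac{109}{2000}
P(D|+) = P(+|D)P(D)/P(+) = \frac{19}{218}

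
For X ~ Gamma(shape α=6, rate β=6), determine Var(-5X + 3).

For X ~ Gamma(shape α=6, rate β=6):
Var(X) = \frac{1}{6}
Var(-5X + 3) = (-5)² × Var(X) = 25 × \frac{1}{6} = \frac{25}{6}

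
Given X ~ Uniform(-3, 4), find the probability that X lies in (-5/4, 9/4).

P(-5/4 < X < 9/4) = ∫_{-5/4}^{9/4} f(x) dx
where f(x) = \frac{1}{7}
= \frac{1}{2}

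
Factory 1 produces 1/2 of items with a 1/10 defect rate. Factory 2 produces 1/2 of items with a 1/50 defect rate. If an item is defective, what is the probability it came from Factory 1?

Using Bayes' theorem:
P(F1) = 1/2, P(D|F1) = 1/10
P(F2) = 1/2, P(D|F2) = 1/50
P(D) = P(D|F1)P(F1) + P(D|F2)P(F2)
     = \frac{3}{50}
P(F1|D) = P(D|F1)P(F1) / P(D)
= \frac{5}{6}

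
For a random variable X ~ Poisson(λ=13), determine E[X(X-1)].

E[X(X-1)] = E[X² - X] = E[X²] - E[X]
E[X] = 13
E[X²] = Var(X) + (E[X])² = 13 + (13)² = 182
E[X(X-1)] = 182 - 13 = 169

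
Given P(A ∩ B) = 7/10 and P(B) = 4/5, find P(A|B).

P(A|B) = P(A ∩ B) / P(B)
= (7/10) / (4/5)
= 7/8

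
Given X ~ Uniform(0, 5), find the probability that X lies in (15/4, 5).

P(15/4 < X < 5) = ∫_{15/4}^{5} f(x) dx
where f(x) = \frac{1}{5}
= \frac{1}{4}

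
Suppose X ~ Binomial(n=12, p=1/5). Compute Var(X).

For X ~ Binomial(n=12, p=1/5):
Var(X) = \frac{48}{25}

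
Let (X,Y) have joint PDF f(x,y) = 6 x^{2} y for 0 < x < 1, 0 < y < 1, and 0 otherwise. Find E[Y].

E[Y] = ∫_0^1 ∫_0^1 y × f(x,y) dx dy
= \frac{2}{3}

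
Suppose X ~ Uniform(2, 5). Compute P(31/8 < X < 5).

P(31/8 < X < 5) = ∫_{31/8}^{5} f(x) dx
where f(x) = \frac{1}{3}
= \frac{3}{8}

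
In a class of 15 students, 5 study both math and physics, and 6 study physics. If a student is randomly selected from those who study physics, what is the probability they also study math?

P(A ∩ B) = 5/15 = 1/3
P(B) = 6/15 = 2/5
P(A|B) = P(A ∩ B) / P(B) = (1/3) / (2/5) = 5/6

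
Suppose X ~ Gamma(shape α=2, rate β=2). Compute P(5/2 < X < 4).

P(5/2 < X < 4) = ∫_{5/2}^{4} f(x) dx
where f(x) = 4 x e^{- 2 x}
= \frac{3 \left(-3 + 2 e^{3}\right)}{e^{8}}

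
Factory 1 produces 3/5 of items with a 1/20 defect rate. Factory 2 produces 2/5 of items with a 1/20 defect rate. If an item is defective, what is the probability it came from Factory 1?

Using Bayes' theorem:
P(F1) = 3/5, P(D|F1) = 1/20
P(F2) = 2/5, P(D|F2) = 1/20
P(D) = P(D|F1)P(F1) + P(D|F2)P(F2)
     = \frac{1}{20}
P(F1|D) = P(D|F1)P(F1) / P(D)
= \frac{3}{5}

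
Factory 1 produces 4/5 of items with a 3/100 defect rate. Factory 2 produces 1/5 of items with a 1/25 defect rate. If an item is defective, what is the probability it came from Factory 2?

Using Bayes' theorem:
P(F1) = 4/5, P(D|F1) = 3/100
P(F2) = 1/5, P(D|F2) = 1/25
P(D) = P(D|F1)P(F1) + P(D|F2)P(F2)
     = \frac{4}{125}
P(F2|D) = P(D|F2)P(F2) / P(D)
= \frac{1}{4}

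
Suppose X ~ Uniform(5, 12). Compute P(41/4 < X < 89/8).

P(41/4 < X < 89/8) = ∫_{41/4}^{89/8} f(x) dx
where f(x) = \frac{1}{7}
= \frac{1}{8}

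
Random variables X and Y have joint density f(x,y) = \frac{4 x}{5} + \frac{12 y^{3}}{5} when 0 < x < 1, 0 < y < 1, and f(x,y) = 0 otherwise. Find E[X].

E[X] = ∫_0^1 ∫_0^1 x × f(x,y) dy dx
= ∫_0^1 ∫_0^1 x × (\frac{4 x}{5} + \frac{12 y^{3}}{5}) dy dx
= \frac{17}{30}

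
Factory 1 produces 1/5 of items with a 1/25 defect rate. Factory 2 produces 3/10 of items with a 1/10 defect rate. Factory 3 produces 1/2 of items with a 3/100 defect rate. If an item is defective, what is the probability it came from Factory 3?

Using Bayes' theorem:
P(F1) = 1/5, P(D|F1) = 1/25
P(F2) = 3/10, P(D|F2) = 1/10
P(F3) = 1/2, P(D|F3) = 3/100
P(D) = P(D|F1)P(F1) + P(D|F2)P(F2) + P(D|F3)P(F3)
     = \frac{53}{1000}
P(F3|D) = P(D|F3)P(F3) / P(D)
= \frac{15}{53}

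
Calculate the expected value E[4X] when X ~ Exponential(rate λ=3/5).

For X ~ Exponential(rate λ=3/5):
E[X] = \frac{5}{3}
E[4X] = 4 × E[X] + 0 = \frac{20}{3}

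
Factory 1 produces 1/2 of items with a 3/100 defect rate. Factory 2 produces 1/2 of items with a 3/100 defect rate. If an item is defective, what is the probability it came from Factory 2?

Using Bayes' theorem:
P(F1) = 1/2, P(D|F1) = 3/100
P(F2) = 1/2, P(D|F2) = 3/100
P(D) = P(D|F1)P(F1) + P(D|F2)P(F2)
     = \frac{3}{100}
P(F2|D) = P(D|F2)P(F2) / P(D)
= \frac{1}{2}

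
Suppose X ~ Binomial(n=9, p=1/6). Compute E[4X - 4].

For X ~ Binomial(n=9, p=1/6):
E[X] = \frac{3}{2}
E[4X - 4] = 4 × E[X] - 4 = 2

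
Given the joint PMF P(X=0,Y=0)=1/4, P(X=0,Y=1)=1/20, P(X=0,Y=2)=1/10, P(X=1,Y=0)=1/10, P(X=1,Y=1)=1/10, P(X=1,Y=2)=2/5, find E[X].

First find marginal of X:
P(X=0) = 2/5
P(X=1) = 3/5
E[X] = 0 × 2/5 + 1 × 3/5 = 3/5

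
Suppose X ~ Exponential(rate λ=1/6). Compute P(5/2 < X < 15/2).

P(5/2 < X < 15/2) = ∫_{5/2}^{15/2} f(x) dx
where f(x) = \frac{e^{- \frac{x}{6}}}{6}
= - \frac{1}{e^{\frac{5}{4}}} + e^{- \frac{5}{12}}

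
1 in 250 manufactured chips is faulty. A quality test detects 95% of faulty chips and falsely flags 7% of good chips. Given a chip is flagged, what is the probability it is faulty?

Let D = the rare event, + = positive/flagged.
P(D) = 1/250
P(+|D) = 95/100 = 19/20
P(+|D') = 7/100
P(+) = P(+|D)P(D) + P(+|D')P(D')
     = \frac{19}{20} × \frac{1}{250} + \frac{7}{100} × \frac{249}{250}
     = \frac{919}{12500}
P(D|+) = P(+|D)P(D)/P(+) = \frac{95}{1838}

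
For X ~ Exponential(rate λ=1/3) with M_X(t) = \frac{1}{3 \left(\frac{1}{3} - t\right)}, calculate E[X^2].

To find E[X^2], compute M^(2)(0):
M^(1)(t) = \frac{1}{3 \left(\frac{1}{3} - t\right)^{2}}
M^(2)(t) = \frac{2}{3 \left(\frac{1}{3} - t\right)^{3}}
M^(2)(0) = 18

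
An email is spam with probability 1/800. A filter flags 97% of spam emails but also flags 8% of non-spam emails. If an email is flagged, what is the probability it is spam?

Let D = the rare event, + = positive/flagged.
P(D) = 1/800
P(+|D) = 97/100
P(+|D') = 8/100 = 2/25
P(+) = P(+|D)P(D) + P(+|D')P(D')
     = \frac{97}{100} × \frac{1}{800} + \frac{2}{25} × \frac{799}{800}
     = \frac{6489}{80000}
P(D|+) = P(+|D)P(D)/P(+) = \frac{97}{6489}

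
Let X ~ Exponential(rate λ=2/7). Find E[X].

For X ~ Exponential(rate λ=2/7), the expected value is:
E[X] = \frac{7}{2}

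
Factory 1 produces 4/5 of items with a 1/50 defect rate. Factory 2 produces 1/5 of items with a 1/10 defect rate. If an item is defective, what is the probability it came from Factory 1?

Using Bayes' theorem:
P(F1) = 4/5, P(D|F1) = 1/50
P(F2) = 1/5, P(D|F2) = 1/10
P(D) = P(D|F1)P(F1) + P(D|F2)P(F2)
     = \frac{9}{250}
P(F1|D) = P(D|F1)P(F1) / P(D)
= \frac{4}{9}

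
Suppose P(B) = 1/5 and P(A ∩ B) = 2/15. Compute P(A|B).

P(A|B) = P(A ∩ B) / P(B)
= (2/15) / (1/5)
= 2/3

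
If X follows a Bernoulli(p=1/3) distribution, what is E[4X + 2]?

For X ~ Bernoulli(p=1/3):
E[X] = \frac{1}{3}
E[4X + 2] = 4 × E[X] + 2 = \frac{10}{3}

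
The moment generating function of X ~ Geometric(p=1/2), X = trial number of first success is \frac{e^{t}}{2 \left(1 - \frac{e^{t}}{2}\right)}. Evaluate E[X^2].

To find E[X^2], compute M^(2)(0):
M^(1)(t) = \frac{e^{t}}{2 \left(1 - \frac{e^{t}}{2}\right)} + \frac{e^{2 t}}{4 \left(1 - \frac{e^{t}}{2}\right)^{2}}
M^(2)(t) = \frac{e^{t}}{2 \left(1 - \frac{e^{t}}{2}\right)} + \frac{3 e^{2 t}}{4 \left(1 - \frac{e^{t}}{2}\right)^{2}} + \frac{e^{3 t}}{4 \left(1 - \frac{e^{t}}{2}\right)^{3}}
M^(2)(0) = 6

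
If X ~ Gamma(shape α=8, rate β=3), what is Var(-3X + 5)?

For X ~ Gamma(shape α=8, rate β=3):
Var(X) = \frac{8}{9}
Var(-3X + 5) = (-3)² × Var(X) = 9 × \frac{8}{9} = 8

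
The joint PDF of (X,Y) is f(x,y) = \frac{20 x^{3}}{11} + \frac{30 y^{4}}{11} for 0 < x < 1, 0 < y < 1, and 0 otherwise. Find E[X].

E[X] = ∫_0^1 ∫_0^1 x × f(x,y) dy dx
= ∫_0^1 ∫_0^1 x × (\frac{20 x^{3}}{11} + \frac{30 y^{4}}{11}) dy dx
= \frac{7}{11}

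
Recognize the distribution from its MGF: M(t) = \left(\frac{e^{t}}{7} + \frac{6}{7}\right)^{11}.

The MGF M(t) = \left(\frac{e^{t}}{7} + \frac{6}{7}\right)^{11} is the standard form for the Binomial distribution.
Comparing with the known MGF formula identifies: Binomial(n=11, p=1/7)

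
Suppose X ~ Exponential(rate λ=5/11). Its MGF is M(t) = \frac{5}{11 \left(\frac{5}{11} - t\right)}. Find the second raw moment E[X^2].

To find E[X^2], compute M^(2)(0):
M^(1)(t) = \frac{5}{11 \left(\frac{5}{11} - t\right)^{2}}
M^(2)(t) = \frac{10}{11 \left(\frac{5}{11} - t\right)^{3}}
M^(2)(0) = \frac{242}{25}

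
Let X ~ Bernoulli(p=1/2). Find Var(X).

For X ~ Bernoulli(p=1/2):
Var(X) = \frac{1}{4}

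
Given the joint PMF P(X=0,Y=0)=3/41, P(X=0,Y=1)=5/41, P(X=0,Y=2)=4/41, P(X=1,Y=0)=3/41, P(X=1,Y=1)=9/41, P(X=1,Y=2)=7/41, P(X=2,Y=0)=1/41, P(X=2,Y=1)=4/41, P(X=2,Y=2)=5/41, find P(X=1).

P(X=1) = P(X=1,Y=0) + P(X=1,Y=1) + P(X=1,Y=2)
= 3/41 + 9/41 + 7/41
= 19/41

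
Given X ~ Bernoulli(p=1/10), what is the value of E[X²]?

Using the identity E[X²] = Var(X) + (E[X])²:
E[X] = \frac{1}{10}
Var(X) = \frac{9}{100}
E[X²] = \frac{9}{100} + (\frac{1}{10})²
= \frac{1}{10}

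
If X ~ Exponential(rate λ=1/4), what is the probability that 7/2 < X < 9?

P(7/2 < X < 9) = ∫_{7/2}^{9} f(x) dx
where f(x) = \frac{e^{- \frac{x}{4}}}{4}
= - \frac{1}{e^{\frac{9}{4}}} + e^{- \frac{7}{8}}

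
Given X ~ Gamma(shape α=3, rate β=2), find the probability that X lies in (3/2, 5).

P(3/2 < X < 5) = ∫_{3/2}^{5} f(x) dx
where f(x) = 4 x^{2} e^{- 2 x}
= \frac{-122 + 17 e^{7}}{2 e^{10}}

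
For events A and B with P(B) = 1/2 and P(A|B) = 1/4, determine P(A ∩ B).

By definition, P(A|B) = P(A ∩ B) / P(B)
So P(A ∩ B) = P(A|B) × P(B)
= 1/4 × 1/2
= 1/8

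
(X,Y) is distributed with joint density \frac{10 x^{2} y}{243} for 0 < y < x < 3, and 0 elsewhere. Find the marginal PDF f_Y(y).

f_Y(y) = ∫_y^3 \frac{10 x^{2} y}{243} dx = \frac{10 y \left(27 - y^{3}\right)}{729}
for 0 < y < 3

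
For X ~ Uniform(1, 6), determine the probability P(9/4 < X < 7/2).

P(9/4 < X < 7/2) = ∫_{9/4}^{7/2} f(x) dx
where f(x) = \frac{1}{5}
= \frac{1}{4}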